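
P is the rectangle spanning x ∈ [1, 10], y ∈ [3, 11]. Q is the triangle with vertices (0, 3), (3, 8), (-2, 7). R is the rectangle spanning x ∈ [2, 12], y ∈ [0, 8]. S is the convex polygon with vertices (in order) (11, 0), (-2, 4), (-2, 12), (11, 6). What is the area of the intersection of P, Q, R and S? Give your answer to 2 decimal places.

The intersection is the polygon with vertices (2,6.333), (2,7.8), (3,8).
By the shoelace formula its area is 0.73.

0.73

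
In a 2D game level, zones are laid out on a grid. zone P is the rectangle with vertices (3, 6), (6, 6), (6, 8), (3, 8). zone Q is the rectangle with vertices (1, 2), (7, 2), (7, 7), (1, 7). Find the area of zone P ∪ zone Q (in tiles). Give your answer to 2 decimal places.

33.00

By inclusion–exclusion:
Individual areas: |zone P| = 6, |zone Q| = 30.
|zone P∩zone Q|: x∈[3,6], y∈[6,7] → 3·1 = 3.
|zone P ∪ zone Q| = 36 − 3 = 33.00.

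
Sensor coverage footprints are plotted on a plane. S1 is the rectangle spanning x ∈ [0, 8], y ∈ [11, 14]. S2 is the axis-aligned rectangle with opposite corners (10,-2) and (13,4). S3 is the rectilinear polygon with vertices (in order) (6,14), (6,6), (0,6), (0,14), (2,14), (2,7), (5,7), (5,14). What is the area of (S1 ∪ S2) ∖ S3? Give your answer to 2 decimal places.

33.00

|S1 ∪ S2| = 42.
|(S1 ∪ S2) ∩ S3| = 9.
|(S1 ∪ S2) ∖ S3| = 42 − 9 = 33.00.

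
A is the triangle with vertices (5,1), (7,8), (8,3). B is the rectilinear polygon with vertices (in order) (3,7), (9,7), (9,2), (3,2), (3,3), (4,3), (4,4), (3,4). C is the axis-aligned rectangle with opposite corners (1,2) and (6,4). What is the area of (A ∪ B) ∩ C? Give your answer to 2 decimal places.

|A ∪ B| = 29.85.
|(A ∪ B) ∩ C| = 5.00.

5.00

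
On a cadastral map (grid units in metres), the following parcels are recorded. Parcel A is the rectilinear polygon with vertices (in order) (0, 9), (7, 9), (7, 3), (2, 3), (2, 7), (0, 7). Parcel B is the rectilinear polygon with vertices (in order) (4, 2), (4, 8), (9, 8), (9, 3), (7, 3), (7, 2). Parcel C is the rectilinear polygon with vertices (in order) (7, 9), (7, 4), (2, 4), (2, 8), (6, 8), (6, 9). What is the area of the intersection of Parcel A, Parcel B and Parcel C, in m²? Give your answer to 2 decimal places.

12.00

The intersection is the polygon with vertices (4,8), (6,8), (7,8), (7,4), (4,4).
By the shoelace formula its area is 12.00.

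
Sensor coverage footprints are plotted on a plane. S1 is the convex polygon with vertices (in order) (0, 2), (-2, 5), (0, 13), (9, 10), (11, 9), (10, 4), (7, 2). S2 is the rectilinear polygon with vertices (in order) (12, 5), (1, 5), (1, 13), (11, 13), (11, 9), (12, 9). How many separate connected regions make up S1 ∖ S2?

S1 ∖ S2 is a single connected region.

1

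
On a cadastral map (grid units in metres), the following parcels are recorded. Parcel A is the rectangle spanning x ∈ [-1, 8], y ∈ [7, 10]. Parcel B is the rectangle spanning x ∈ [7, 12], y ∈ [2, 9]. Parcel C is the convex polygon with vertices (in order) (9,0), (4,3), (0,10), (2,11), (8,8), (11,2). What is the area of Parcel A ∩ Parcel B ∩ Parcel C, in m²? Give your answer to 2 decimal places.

The intersection is the polygon with vertices (7,7), (7,8.5), (8,8), (8,7).
By the shoelace formula its area is 1.25.

1.25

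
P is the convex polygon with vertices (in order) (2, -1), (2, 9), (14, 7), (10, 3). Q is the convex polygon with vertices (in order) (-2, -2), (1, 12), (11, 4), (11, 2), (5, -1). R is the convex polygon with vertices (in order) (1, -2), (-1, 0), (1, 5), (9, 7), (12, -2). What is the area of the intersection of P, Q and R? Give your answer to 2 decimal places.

The intersection is the polygon with vertices (9.636,5.091), (10.25,3.25), (10,3), (2,-1), (2,5.25), (7.667,6.667).
By the shoelace formula its area is 39.12.

39.12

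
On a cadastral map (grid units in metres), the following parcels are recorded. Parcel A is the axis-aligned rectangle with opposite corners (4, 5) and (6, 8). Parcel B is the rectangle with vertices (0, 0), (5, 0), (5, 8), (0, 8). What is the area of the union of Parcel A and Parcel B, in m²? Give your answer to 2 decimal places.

43.00

By inclusion–exclusion:
Individual areas: |Parcel A| = 6, |Parcel B| = 40.
|Parcel A∩Parcel B|: x∈[4,5], y∈[5,8] → 1·3 = 3.
|Parcel A ∪ Parcel B| = 46 − 3 = 43.00.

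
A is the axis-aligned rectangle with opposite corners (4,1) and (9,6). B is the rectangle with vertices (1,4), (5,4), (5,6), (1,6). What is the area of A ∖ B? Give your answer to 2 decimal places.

23.00

|A∩B|: x∈[4,5], y∈[4,6] → 1·2 = 2.
|A| = 25.
|A ∖ B| = |A| − |A∩B| = 25 − 2 = 23.00.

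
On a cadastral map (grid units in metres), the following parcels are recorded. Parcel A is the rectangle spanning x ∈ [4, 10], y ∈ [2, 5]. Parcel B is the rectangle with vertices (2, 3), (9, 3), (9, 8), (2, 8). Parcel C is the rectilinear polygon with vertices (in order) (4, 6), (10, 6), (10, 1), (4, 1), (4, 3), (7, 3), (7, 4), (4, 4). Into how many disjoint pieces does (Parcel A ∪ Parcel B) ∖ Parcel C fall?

1

(Parcel A ∪ Parcel B) ∖ Parcel C is a single connected region.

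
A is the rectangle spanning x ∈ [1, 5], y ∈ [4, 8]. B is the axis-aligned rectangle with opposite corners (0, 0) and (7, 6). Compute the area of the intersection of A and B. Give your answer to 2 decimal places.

|A∩B|: x∈[1,5], y∈[4,6] → 4·2 = 8.

8.00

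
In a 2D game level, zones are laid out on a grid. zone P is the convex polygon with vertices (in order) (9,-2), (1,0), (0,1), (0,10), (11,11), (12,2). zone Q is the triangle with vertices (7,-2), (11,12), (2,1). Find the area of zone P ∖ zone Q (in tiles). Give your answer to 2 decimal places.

89.19

|zone P| = 129.5, |zone P∩zone Q| = 40.3142.
|zone P ∖ zone Q| = |zone P| − |zone P∩zone Q| = 129.5 − 40.3142 = 89.19.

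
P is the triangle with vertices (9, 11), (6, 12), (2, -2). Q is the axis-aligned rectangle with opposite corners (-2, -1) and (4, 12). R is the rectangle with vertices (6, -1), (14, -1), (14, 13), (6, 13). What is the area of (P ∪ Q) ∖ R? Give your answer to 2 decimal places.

87.98

|P ∪ Q| = 97.8407.
|(P ∪ Q) ∩ R| = 9.8571.
|(P ∪ Q) ∖ R| = 97.8407 − 9.8571 = 87.98.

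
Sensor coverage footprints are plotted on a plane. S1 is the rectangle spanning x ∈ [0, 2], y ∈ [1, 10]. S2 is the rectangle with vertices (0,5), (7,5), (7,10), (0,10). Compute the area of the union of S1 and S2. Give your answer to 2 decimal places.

43.00

By inclusion–exclusion:
Individual areas: |S1| = 18, |S2| = 35.
|S1∩S2|: x∈[0,2], y∈[5,10] → 2·5 = 10.
|S1 ∪ S2| = 53 − 10 = 43.00.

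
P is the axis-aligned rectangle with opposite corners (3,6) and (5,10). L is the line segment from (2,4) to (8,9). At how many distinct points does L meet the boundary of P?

The segment meets the boundary at (5,6.5), (4.4,6).

2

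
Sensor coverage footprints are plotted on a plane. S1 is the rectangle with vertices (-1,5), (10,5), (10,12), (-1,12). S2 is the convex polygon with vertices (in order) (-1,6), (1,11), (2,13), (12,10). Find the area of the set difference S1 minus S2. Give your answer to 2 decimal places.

|S1| = 77, |S1∩S2| = 36.8679.
|S1 ∖ S2| = |S1| − |S1∩S2| = 77 − 36.8679 = 40.13.

40.13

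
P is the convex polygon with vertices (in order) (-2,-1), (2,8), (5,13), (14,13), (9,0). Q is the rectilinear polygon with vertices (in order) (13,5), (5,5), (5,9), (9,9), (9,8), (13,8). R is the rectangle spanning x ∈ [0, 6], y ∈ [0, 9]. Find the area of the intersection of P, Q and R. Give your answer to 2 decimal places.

The intersection is the polygon with vertices (5,5), (5,9), (6,9), (6,5).
By the shoelace formula its area is 4.00.

4.00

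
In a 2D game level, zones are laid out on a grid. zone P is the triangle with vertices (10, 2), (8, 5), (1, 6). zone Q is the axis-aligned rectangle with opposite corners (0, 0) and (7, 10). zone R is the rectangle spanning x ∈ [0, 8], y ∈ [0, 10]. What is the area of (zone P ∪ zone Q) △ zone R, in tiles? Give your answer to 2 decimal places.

|zone P ∪ zone Q| = 74.0714.
|(zone P ∪ zone Q) ∩ zone R| = 71.9603.
|(zone P ∪ zone Q) △ zone R| = 74.0714 + 80 − 143.9206 = 10.15.

10.15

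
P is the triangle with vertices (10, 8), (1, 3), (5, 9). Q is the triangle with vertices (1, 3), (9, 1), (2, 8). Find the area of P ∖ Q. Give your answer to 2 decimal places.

12.63

|P| = 17, |P∩Q| = 4.3714.
|P ∖ Q| = |P| − |P∩Q| = 17 − 4.3714 = 12.63.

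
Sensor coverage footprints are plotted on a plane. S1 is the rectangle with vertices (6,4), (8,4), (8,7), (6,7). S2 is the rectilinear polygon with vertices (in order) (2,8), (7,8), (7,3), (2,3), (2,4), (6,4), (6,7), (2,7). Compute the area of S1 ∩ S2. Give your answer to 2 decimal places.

The intersection is the polygon with vertices (7,7), (7,4), (6,4), (6,7).
By the shoelace formula its area is 3.00.

3.00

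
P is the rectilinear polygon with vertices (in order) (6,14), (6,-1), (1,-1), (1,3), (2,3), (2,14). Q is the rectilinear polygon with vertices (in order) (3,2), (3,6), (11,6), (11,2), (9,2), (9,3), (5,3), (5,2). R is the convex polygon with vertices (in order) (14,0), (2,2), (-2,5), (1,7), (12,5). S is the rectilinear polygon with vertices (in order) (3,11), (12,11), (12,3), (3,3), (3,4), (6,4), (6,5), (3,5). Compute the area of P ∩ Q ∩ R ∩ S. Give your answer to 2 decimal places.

6.00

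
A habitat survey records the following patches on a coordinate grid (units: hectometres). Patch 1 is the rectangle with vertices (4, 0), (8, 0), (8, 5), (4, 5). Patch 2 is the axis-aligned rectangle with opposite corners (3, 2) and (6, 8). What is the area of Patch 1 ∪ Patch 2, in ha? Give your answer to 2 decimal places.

32.00

By inclusion–exclusion:
Individual areas: |Patch 1| = 20, |Patch 2| = 18.
|Patch 1∩Patch 2|: x∈[4,6], y∈[2,5] → 2·3 = 6.
|Patch 1 ∪ Patch 2| = 38 − 6 = 32.00.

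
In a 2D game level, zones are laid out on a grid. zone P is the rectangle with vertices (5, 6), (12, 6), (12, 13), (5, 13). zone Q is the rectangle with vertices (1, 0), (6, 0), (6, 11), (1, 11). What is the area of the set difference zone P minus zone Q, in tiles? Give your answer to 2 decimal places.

|zone P∩zone Q|: x∈[5,6], y∈[6,11] → 1·5 = 5.
|zone P| = 49.
|zone P ∖ zone Q| = |zone P| − |zone P∩zone Q| = 49 − 5 = 44.00.

44.00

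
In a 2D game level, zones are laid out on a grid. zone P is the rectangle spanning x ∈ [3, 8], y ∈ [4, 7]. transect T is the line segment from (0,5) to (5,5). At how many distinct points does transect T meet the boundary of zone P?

The segment meets the boundary at (3,5).

1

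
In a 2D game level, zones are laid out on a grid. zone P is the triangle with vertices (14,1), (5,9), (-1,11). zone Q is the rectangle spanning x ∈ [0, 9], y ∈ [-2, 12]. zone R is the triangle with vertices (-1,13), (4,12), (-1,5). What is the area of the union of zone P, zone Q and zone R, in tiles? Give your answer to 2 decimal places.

By inclusion–exclusion:
Individual areas: |zone P| = 15, |zone Q| = 126, |zone R| = 20.
|zone P∩zone Q| = 12.0556.
|zone P∩zone R| = 1.6749.
|zone Q∩zone R| = 11.2.
|zone P∩zone Q∩zone R| = 1.5083.
|zone P ∪ zone Q ∪ zone R| = 161 − 24.9305 + 1.5083 = 137.58.

137.58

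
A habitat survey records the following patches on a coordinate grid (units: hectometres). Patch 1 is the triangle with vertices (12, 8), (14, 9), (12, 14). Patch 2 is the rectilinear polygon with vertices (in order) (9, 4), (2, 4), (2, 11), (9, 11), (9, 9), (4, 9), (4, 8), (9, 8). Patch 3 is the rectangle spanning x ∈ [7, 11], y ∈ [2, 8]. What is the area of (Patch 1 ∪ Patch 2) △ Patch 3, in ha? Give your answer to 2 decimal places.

58.00

|Patch 1 ∪ Patch 2| = 50.
|(Patch 1 ∪ Patch 2) ∩ Patch 3| = 8.
|(Patch 1 ∪ Patch 2) △ Patch 3| = 50 + 24 − 16 = 58.00.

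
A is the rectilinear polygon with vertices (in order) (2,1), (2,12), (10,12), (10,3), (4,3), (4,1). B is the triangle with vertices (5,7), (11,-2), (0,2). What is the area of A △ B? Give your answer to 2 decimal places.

80.04

|A| = 76, |B| = 37.5, |A∩B| = 16.7311.
|A △ B| = |A| + |B| − 2·|A∩B| = 76 + 37.5 − 33.4621 = 80.04.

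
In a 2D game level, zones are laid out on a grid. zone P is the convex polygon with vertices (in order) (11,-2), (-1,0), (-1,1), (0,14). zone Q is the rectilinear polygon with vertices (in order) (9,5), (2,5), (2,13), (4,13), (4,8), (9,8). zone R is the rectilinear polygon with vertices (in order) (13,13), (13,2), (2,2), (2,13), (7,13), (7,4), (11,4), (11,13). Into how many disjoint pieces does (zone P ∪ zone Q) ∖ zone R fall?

2

(zone P ∪ zone Q) ∖ zone R splits into 2 disjoint pieces (area 57.0909, area 6).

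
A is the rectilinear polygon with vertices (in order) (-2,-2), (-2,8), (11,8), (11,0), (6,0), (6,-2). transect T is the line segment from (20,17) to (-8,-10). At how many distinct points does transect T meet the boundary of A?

2

The segment meets the boundary at (0.296,-2), (10.667,8).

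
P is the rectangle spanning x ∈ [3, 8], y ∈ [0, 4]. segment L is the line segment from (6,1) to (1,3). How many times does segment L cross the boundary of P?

1

The segment meets the boundary at (3,2.2).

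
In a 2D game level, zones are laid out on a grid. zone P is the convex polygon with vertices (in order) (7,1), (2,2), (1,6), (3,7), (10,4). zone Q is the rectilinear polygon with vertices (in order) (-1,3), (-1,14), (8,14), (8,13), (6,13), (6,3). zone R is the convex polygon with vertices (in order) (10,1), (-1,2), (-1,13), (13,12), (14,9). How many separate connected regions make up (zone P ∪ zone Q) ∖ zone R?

(zone P ∪ zone Q) ∖ zone R splits into 2 disjoint pieces (area 10.75, area 0.375).

2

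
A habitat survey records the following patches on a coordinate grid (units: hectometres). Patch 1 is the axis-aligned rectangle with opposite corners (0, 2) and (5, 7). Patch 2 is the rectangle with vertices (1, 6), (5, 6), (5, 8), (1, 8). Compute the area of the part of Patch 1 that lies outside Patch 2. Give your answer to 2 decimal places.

|Patch 1∩Patch 2|: x∈[1,5], y∈[6,7] → 4·1 = 4.
|Patch 1| = 25.
|Patch 1 ∖ Patch 2| = |Patch 1| − |Patch 1∩Patch 2| = 25 − 4 = 21.00.

21.00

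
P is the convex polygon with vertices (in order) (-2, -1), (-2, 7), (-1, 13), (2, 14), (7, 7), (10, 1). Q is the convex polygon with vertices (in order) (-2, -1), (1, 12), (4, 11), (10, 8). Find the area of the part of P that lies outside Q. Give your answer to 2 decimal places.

57.81

|P| = 115, |P∩Q| = 57.1869.
|P ∖ Q| = |P| − |P∩Q| = 115 − 57.1869 = 57.81.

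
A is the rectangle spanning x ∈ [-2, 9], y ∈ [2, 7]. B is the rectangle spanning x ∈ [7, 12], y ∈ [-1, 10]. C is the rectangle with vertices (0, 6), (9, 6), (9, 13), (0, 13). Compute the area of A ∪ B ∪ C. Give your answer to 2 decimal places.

148.00

By inclusion–exclusion:
Individual areas: |A| = 55, |B| = 55, |C| = 63.
|A∩B|: x∈[7,9], y∈[2,7] → 2·5 = 10.
|A∩C|: x∈[0,9], y∈[6,7] → 9·1 = 9.
|B∩C|: x∈[7,9], y∈[6,10] → 2·4 = 8.
|A∩B∩C| = 2.
|A ∪ B ∪ C| = 173 − 27 + 2 = 148.00.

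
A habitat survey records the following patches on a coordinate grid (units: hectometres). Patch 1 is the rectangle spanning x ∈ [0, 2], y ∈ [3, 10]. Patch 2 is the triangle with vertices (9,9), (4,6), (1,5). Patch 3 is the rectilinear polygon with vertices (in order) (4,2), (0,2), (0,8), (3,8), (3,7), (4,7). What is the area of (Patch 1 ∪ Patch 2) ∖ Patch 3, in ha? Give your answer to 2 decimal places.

5.25

|Patch 1 ∪ Patch 2| = 15.9167.
|(Patch 1 ∪ Patch 2) ∩ Patch 3| = 10.6667.
|(Patch 1 ∪ Patch 2) ∖ Patch 3| = 15.9167 − 10.6667 = 5.25.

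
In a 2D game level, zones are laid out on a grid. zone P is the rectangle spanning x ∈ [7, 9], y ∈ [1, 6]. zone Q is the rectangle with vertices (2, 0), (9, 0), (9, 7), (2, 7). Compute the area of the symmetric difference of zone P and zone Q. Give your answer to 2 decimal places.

|zone P∩zone Q|: x∈[7,9], y∈[1,6] → 2·5 = 10.
|zone P △ zone Q| = |zone P| + |zone Q| − 2·|zone P∩zone Q| = 10 + 49 − 20 = 39.00.

39.00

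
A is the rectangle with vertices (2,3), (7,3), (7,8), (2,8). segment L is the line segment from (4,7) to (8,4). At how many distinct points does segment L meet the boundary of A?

The segment meets the boundary at (7,4.75).

1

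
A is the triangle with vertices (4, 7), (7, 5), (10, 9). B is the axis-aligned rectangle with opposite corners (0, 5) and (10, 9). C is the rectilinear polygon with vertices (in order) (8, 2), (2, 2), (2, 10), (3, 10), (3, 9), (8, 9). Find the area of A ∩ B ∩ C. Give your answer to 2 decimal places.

The intersection is the polygon with vertices (8,8.333), (8,6.333), (7,5), (4,7).
By the shoelace formula its area is 7.00.

7.00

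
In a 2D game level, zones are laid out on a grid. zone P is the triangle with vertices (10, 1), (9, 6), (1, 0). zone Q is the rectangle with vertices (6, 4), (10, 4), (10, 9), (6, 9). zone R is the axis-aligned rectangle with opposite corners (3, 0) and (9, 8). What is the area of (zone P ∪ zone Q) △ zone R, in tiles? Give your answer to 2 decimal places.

|zone P ∪ zone Q| = 39.9333.
|(zone P ∪ zone Q) ∩ zone R| = 28.5.
|(zone P ∪ zone Q) △ zone R| = 39.9333 + 48 − 57 = 30.93.

30.93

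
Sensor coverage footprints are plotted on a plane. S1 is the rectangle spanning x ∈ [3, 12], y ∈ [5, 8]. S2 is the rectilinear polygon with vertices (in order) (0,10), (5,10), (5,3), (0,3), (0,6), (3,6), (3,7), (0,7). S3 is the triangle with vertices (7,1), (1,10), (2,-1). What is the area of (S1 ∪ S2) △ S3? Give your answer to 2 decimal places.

|S1 ∪ S2| = 53.
|(S1 ∪ S2) ∩ S3| = 12.0909.
|(S1 ∪ S2) △ S3| = 53 + 28.5 − 24.1818 = 57.32.

57.32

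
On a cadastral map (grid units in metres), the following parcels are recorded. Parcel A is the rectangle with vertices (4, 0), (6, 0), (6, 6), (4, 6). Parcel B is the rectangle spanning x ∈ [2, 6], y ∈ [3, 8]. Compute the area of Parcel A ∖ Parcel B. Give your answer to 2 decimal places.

6.00

|Parcel A∩Parcel B|: x∈[4,6], y∈[3,6] → 2·3 = 6.
|Parcel A| = 12.
|Parcel A ∖ Parcel B| = |Parcel A| − |Parcel A∩Parcel B| = 12 − 6 = 6.00.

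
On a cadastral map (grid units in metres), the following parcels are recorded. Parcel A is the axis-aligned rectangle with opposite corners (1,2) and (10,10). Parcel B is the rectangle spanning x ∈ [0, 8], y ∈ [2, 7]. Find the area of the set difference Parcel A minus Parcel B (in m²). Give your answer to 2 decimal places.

|Parcel A∩Parcel B|: x∈[1,8], y∈[2,7] → 7·5 = 35.
|Parcel A| = 72.
|Parcel A ∖ Parcel B| = |Parcel A| − |Parcel A∩Parcel B| = 72 − 35 = 37.00.

37.00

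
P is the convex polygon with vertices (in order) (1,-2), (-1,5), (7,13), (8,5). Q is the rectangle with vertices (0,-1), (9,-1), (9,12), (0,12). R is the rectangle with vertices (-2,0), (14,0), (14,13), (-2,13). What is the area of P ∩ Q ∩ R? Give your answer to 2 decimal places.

The intersection is the polygon with vertices (0,6), (6,12), (7.125,12), (8,5), (3,0), (0.429,0), (0,1.5).
By the shoelace formula its area is 62.12.

62.12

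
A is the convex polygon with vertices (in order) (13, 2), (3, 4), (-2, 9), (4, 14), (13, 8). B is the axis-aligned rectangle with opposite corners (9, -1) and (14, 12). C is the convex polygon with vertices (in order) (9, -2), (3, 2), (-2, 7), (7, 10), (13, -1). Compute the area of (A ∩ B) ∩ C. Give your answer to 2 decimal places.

The region (A ∩ B) ∩ C is the polygon with vertices (9,6.333), (11.163,2.367), (9,2.8).
By the shoelace formula its area is 3.82.

3.82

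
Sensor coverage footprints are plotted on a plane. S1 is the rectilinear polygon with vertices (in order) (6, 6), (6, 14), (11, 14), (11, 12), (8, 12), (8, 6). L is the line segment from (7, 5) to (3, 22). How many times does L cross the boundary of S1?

2

The segment meets the boundary at (6,9.25), (6.765,6).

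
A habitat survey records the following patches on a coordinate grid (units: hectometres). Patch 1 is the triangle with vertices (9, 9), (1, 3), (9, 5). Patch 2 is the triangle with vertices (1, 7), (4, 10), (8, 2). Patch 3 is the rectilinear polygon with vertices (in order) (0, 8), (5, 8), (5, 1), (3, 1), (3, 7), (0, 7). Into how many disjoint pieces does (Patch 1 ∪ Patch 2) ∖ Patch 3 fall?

3

(Patch 1 ∪ Patch 2) ∖ Patch 3 splits into 3 disjoint pieces (area 17.968, area 1, area 1.4286).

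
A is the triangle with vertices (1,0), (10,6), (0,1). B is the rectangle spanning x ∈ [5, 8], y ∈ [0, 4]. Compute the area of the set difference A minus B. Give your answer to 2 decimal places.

6.42

|A| = 7.5, |A∩B| = 1.0833.
|A ∖ B| = |A| − |A∩B| = 7.5 − 1.0833 = 6.42.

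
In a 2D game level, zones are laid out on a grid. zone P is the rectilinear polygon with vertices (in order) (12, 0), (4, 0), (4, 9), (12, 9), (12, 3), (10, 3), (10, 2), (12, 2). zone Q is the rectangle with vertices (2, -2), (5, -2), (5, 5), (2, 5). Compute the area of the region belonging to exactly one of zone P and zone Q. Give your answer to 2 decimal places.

81.00

|zone P| = 70, |zone Q| = 21, |zone P∩zone Q| = 5.
|zone P △ zone Q| = |zone P| + |zone Q| − 2·|zone P∩zone Q| = 70 + 21 − 10 = 81.00.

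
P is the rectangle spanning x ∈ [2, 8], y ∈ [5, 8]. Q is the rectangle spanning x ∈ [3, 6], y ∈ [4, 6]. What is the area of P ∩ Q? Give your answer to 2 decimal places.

3.00

|P∩Q|: x∈[3,6], y∈[5,6] → 3·1 = 3.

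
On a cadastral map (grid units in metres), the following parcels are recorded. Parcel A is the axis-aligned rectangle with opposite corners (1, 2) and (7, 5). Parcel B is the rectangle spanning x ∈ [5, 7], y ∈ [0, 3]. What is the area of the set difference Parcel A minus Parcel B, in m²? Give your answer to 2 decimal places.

16.00

|Parcel A∩Parcel B|: x∈[5,7], y∈[2,3] → 2·1 = 2.
|Parcel A| = 18.
|Parcel A ∖ Parcel B| = |Parcel A| − |Parcel A∩Parcel B| = 18 − 2 = 16.00.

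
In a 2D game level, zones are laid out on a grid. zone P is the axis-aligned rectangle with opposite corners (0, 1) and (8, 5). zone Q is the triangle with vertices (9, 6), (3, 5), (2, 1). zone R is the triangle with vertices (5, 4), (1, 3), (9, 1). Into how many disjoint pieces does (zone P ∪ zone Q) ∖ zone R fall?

(zone P ∪ zone Q) ∖ zone R is a single connected region.

1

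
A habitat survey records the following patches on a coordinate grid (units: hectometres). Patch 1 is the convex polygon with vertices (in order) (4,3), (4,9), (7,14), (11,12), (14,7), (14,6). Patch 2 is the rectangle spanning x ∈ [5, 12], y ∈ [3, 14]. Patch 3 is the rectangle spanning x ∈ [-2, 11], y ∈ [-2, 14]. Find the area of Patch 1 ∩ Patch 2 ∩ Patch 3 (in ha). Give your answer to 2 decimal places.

51.47

The intersection is the polygon with vertices (11,12), (11,5.1), (5,3.3), (5,10.667), (7,14).
By the shoelace formula its area is 51.47.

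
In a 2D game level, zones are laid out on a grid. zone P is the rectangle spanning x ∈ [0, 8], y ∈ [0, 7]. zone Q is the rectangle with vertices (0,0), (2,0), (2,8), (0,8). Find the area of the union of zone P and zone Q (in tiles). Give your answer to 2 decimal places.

By inclusion–exclusion:
Individual areas: |zone P| = 56, |zone Q| = 16.
|zone P∩zone Q|: x∈[0,2], y∈[0,7] → 2·7 = 14.
|zone P ∪ zone Q| = 72 − 14 = 58.00.

58.00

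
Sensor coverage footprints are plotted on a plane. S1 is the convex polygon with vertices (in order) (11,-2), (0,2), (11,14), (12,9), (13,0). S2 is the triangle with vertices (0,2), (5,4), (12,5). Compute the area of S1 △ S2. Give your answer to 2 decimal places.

101.50

|S1| = 106, |S2| = 4.5, |S1∩S2| = 4.5.
|S1 △ S2| = |S1| + |S2| − 2·|S1∩S2| = 106 + 4.5 − 9 = 101.50.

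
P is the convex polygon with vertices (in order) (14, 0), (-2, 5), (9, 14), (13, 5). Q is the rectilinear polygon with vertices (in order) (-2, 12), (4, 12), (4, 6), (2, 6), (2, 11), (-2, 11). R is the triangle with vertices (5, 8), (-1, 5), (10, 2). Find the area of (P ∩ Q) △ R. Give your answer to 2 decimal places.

|P ∩ Q| = 6.1818.
|(P ∩ Q) ∩ R| = 2.
|(P ∩ Q) △ R| = 6.1818 + 25.5 − 4 = 27.68.

27.68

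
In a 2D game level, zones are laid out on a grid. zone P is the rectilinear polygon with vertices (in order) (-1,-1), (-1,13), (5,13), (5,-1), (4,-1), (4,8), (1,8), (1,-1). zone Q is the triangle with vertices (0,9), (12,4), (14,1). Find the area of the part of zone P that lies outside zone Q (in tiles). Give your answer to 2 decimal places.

55.98

|zone P| = 57, |zone P∩zone Q| = 1.0214.
|zone P ∖ zone Q| = |zone P| − |zone P∩zone Q| = 57 − 1.0214 = 55.98.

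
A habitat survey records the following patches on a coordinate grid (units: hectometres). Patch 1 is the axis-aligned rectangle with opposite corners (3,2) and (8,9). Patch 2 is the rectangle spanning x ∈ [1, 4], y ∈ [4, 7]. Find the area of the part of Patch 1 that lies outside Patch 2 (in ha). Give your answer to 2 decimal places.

|Patch 1∩Patch 2|: x∈[3,4], y∈[4,7] → 1·3 = 3.
|Patch 1| = 35.
|Patch 1 ∖ Patch 2| = |Patch 1| − |Patch 1∩Patch 2| = 35 − 3 = 32.00.

32.00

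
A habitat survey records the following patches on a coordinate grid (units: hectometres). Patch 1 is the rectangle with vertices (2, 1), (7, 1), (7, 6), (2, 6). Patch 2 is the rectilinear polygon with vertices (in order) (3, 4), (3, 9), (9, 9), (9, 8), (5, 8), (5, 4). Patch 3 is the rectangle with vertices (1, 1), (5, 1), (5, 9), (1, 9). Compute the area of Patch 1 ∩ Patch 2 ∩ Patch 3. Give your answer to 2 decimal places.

The intersection is the polygon with vertices (5,4), (3,4), (3,6), (5,6).
By the shoelace formula its area is 4.00.

4.00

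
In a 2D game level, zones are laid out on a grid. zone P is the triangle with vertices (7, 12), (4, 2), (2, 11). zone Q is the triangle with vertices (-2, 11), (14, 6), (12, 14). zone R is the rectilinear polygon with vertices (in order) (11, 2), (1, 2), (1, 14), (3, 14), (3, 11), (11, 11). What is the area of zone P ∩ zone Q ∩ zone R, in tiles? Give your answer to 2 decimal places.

8.23

The intersection is the polygon with vertices (2.299,9.657), (2,11), (3,11.2), (3,11), (6.7,11), (5.954,8.514).
By the shoelace formula its area is 8.23.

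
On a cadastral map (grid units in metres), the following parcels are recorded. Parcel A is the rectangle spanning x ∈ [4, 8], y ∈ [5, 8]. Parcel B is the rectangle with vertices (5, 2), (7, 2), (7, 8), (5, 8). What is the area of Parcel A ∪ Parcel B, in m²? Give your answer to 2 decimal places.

By inclusion–exclusion:
Individual areas: |Parcel A| = 12, |Parcel B| = 12.
|Parcel A∩Parcel B|: x∈[5,7], y∈[5,8] → 2·3 = 6.
|Parcel A ∪ Parcel B| = 24 − 6 = 18.00.

18.00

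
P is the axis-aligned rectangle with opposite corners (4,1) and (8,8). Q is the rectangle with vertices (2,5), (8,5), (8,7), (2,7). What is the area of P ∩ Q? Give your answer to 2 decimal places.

8.00

|P∩Q|: x∈[4,8], y∈[5,7] → 4·2 = 8.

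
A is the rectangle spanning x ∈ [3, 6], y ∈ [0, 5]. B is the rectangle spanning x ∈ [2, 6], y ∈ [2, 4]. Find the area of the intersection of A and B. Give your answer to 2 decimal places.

|A∩B|: x∈[3,6], y∈[2,4] → 3·2 = 6.

6.00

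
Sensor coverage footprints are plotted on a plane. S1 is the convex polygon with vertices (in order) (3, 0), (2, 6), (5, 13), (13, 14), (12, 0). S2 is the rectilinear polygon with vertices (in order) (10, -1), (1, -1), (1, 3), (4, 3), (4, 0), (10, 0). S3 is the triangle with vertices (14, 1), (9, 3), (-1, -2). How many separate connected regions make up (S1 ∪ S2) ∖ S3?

(S1 ∪ S2) ∖ S3 splits into 2 disjoint pieces (area 116.4375, area 4.413).

2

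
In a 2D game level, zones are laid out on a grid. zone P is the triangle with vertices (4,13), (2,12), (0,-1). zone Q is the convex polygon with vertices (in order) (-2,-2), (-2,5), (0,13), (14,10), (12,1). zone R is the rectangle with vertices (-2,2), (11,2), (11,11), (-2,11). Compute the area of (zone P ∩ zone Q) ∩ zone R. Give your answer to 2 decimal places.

The region (zone P ∩ zone Q) ∩ zone R is the polygon with vertices (1.846,11), (3.429,11), (0.857,2), (0.462,2).
By the shoelace formula its area is 8.90.

8.90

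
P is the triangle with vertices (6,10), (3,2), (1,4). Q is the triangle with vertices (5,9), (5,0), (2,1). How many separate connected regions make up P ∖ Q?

2

P ∖ Q splits into 2 disjoint pieces (area 0.7333, area 6.5682).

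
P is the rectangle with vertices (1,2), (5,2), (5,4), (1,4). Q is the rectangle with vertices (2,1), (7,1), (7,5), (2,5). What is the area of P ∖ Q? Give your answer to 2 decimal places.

|P∩Q|: x∈[2,5], y∈[2,4] → 3·2 = 6.
|P| = 8.
|P ∖ Q| = |P| − |P∩Q| = 8 − 6 = 2.00.

2.00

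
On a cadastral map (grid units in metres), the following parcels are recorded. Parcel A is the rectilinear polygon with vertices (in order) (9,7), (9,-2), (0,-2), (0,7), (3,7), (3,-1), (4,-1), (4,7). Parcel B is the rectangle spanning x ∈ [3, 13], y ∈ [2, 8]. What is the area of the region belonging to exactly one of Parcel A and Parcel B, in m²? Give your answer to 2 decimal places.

|Parcel A| = 73, |Parcel B| = 60, |Parcel A∩Parcel B| = 25.
|Parcel A △ Parcel B| = |Parcel A| + |Parcel B| − 2·|Parcel A∩Parcel B| = 73 + 60 − 50 = 83.00.

83.00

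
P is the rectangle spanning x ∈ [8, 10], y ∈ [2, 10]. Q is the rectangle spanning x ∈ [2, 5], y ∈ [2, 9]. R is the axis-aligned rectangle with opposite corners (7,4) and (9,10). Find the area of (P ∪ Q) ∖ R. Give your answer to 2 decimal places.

|P ∪ Q| = 37.
|(P ∪ Q) ∩ R| = 6.
|(P ∪ Q) ∖ R| = 37 − 6 = 31.00.

31.00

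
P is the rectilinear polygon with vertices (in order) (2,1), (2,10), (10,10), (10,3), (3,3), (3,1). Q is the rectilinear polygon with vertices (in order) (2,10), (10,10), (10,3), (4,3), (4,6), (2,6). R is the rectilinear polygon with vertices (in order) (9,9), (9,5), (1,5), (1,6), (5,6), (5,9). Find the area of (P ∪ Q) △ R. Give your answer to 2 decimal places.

40.00

|P ∪ Q| = 58.
|(P ∪ Q) ∩ R| = 19.
|(P ∪ Q) △ R| = 58 + 20 − 38 = 40.00.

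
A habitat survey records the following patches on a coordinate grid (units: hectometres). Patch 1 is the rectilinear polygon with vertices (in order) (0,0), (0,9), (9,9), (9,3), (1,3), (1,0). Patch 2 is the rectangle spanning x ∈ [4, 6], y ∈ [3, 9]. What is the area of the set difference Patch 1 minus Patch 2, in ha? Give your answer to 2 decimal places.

|Patch 1| = 57, |Patch 1∩Patch 2| = 12.
|Patch 1 ∖ Patch 2| = |Patch 1| − |Patch 1∩Patch 2| = 57 − 12 = 45.00.

45.00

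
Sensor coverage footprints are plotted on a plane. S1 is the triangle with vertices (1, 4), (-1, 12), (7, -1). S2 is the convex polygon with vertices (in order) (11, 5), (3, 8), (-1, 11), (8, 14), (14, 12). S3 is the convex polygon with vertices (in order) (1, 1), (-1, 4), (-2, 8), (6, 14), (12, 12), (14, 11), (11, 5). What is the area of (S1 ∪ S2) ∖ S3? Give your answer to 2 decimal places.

12.78

|S1 ∪ S2| = 93.7224.
|(S1 ∪ S2) ∩ S3| = 80.9421.
|(S1 ∪ S2) ∖ S3| = 93.7224 − 80.9421 = 12.78.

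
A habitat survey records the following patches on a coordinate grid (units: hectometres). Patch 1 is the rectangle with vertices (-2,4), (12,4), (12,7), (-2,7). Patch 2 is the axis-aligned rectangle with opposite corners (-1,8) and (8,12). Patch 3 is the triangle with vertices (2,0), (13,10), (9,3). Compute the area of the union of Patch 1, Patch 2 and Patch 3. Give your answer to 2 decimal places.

By inclusion–exclusion:
Individual areas: |Patch 1| = 42, |Patch 2| = 36, |Patch 3| = 18.5.
|Patch 1∩Patch 2| = 0 (no overlap).
|Patch 1∩Patch 3| = 7.1357.
|Patch 2∩Patch 3| = 0.
|Patch 1∩Patch 2∩Patch 3| = 0.
|Patch 1 ∪ Patch 2 ∪ Patch 3| = 96.5 − 7.1357 + 0 = 89.36.

89.36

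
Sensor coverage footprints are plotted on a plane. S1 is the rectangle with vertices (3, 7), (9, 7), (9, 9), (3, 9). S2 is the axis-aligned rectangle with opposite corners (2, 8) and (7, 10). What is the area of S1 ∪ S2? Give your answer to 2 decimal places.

By inclusion–exclusion:
Individual areas: |S1| = 12, |S2| = 10.
|S1∩S2|: x∈[3,7], y∈[8,9] → 4·1 = 4.
|S1 ∪ S2| = 22 − 4 = 18.00.

18.00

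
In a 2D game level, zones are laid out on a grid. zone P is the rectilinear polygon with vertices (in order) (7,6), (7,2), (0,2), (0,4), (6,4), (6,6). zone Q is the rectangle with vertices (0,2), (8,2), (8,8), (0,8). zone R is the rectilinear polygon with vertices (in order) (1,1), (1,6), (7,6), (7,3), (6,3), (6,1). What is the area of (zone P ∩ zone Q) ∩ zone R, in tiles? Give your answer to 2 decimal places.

13.00

The region (zone P ∩ zone Q) ∩ zone R is the polygon with vertices (1,2), (1,4), (6,4), (6,6), (7,6), (7,3), (6,3), (6,2).
By the shoelace formula its area is 13.00.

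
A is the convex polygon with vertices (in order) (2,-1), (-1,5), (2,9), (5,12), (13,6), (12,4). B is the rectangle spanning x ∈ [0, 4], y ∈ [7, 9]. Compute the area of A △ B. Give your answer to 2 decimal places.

|A| = 98.5, |B| = 8, |A∩B| = 5.5.
|A △ B| = |A| + |B| − 2·|A∩B| = 98.5 + 8 − 11 = 95.50.

95.50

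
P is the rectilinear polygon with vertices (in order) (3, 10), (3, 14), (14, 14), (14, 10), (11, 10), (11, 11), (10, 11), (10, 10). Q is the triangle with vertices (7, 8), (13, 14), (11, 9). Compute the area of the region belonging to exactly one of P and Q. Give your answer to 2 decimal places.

44.40

|P| = 43, |Q| = 9, |P∩Q| = 3.8.
|P △ Q| = |P| + |Q| − 2·|P∩Q| = 43 + 9 − 7.6 = 44.40.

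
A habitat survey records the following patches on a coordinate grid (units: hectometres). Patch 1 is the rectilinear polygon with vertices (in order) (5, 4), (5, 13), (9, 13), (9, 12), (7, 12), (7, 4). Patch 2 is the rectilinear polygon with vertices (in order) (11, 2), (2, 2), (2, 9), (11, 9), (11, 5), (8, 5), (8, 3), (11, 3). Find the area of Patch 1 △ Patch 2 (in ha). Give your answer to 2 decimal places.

57.00

|Patch 1| = 20, |Patch 2| = 57, |Patch 1∩Patch 2| = 10.
|Patch 1 △ Patch 2| = |Patch 1| + |Patch 2| − 2·|Patch 1∩Patch 2| = 20 + 57 − 20 = 57.00.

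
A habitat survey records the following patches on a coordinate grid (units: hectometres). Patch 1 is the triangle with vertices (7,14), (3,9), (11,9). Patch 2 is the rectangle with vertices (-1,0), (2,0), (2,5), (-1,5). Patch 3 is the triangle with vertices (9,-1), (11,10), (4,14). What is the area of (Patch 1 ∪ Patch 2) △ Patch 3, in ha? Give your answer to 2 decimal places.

|Patch 1 ∪ Patch 2| = 35.
|(Patch 1 ∪ Patch 2) ∩ Patch 3| = 13.8738.
|(Patch 1 ∪ Patch 2) △ Patch 3| = 35 + 42.5 − 27.7475 = 49.75.

49.75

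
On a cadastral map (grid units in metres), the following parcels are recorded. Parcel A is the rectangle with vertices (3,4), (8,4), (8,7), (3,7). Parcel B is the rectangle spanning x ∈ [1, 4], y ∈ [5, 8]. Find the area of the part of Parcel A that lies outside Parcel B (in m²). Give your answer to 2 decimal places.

13.00

|Parcel A∩Parcel B|: x∈[3,4], y∈[5,7] → 1·2 = 2.
|Parcel A| = 15.
|Parcel A ∖ Parcel B| = |Parcel A| − |Parcel A∩Parcel B| = 15 − 2 = 13.00.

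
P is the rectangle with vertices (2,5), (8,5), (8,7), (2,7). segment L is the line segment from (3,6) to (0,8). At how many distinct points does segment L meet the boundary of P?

The segment meets the boundary at (2,6.667).

1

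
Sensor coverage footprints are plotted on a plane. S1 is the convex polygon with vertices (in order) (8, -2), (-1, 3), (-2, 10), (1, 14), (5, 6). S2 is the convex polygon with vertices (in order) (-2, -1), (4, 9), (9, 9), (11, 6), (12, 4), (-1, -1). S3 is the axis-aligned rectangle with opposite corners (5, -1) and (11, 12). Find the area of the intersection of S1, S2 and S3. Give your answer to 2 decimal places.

The intersection is the polygon with vertices (6.538,1.899), (5,1.308), (5,6).
By the shoelace formula its area is 3.61.

3.61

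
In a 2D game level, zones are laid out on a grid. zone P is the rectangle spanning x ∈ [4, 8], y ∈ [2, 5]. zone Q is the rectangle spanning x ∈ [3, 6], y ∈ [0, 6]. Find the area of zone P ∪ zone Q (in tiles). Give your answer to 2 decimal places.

By inclusion–exclusion:
Individual areas: |zone P| = 12, |zone Q| = 18.
|zone P∩zone Q|: x∈[4,6], y∈[2,5] → 2·3 = 6.
|zone P ∪ zone Q| = 30 − 6 = 24.00.

24.00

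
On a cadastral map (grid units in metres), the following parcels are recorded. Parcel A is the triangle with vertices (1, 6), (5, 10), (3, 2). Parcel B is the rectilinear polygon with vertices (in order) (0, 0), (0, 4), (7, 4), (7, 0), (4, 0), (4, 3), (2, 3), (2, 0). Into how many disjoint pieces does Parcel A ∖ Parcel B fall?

Parcel A ∖ Parcel B splits into 2 disjoint pieces (area 10.5, area 0.375).

2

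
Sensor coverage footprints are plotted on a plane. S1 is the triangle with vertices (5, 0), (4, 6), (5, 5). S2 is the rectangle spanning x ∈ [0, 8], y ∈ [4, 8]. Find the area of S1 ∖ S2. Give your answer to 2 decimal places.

|S1| = 2.5, |S1∩S2| = 1.1667.
|S1 ∖ S2| = |S1| − |S1∩S2| = 2.5 − 1.1667 = 1.33.

1.33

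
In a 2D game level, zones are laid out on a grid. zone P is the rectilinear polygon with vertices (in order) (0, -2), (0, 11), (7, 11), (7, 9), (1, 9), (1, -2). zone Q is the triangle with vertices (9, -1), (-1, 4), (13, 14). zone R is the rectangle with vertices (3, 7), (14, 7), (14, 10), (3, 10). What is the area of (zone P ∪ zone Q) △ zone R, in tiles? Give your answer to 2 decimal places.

96.14

|zone P ∪ zone Q| = 107.8214.
|(zone P ∪ zone Q) ∩ zone R| = 22.3429.
|(zone P ∪ zone Q) △ zone R| = 107.8214 + 33 − 44.6857 = 96.14.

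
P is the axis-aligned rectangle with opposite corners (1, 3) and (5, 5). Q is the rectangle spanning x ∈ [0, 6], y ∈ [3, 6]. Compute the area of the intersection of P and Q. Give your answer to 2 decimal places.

8.00

|P∩Q|: x∈[1,5], y∈[3,5] → 4·2 = 8.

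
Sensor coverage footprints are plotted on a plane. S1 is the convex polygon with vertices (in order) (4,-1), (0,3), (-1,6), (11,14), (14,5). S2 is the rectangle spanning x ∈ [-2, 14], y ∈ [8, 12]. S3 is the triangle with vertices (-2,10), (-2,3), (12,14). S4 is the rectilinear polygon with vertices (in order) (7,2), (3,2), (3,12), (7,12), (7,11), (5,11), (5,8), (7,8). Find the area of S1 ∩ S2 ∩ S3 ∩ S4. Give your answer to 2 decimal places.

2.59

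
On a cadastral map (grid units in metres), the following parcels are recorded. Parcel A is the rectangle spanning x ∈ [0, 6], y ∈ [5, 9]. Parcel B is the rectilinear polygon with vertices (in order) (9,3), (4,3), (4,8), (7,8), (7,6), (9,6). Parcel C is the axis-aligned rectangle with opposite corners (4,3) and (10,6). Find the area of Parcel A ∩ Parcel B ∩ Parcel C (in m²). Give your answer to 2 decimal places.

The intersection is the polygon with vertices (4,5), (4,6), (6,6), (6,5).
By the shoelace formula its area is 2.00.

2.00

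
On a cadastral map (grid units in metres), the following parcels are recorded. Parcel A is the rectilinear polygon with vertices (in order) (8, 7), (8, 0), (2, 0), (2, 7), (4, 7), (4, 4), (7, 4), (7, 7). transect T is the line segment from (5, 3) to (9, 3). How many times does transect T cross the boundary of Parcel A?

1

The segment meets the boundary at (8,3).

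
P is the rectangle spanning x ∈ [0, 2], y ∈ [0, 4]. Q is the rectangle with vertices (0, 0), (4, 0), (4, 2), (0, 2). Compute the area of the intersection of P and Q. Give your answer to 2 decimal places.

|P∩Q|: x∈[0,2], y∈[0,2] → 2·2 = 4.

4.00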